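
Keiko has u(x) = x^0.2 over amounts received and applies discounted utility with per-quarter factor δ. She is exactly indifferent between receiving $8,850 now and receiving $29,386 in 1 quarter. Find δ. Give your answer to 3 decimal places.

Indifference means u(8850) = δ · u(29386), so δ = u(8850)/u(29386).
Since u(x) = x^0.2, δ = (8850/29386)^0.2 = 0.30116^0.2 = 0.78661.

δ ≈ 0.787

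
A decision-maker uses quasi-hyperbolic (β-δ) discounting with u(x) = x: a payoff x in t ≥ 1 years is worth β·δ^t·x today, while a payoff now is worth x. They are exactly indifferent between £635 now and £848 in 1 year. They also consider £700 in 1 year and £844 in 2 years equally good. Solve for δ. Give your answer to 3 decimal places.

δ ≈ 0.829

The second indifference involves only future payoffs, so β cancels: β·δ^1·700 = β·δ^2·844, giving δ = 700/844 = 0.82938.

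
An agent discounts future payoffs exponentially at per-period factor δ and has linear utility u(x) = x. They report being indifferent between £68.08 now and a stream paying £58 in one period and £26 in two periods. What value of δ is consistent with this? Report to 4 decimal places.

Equating present values: 68.08 = 58δ + 26δ².
That is, 26δ² + 58δ − 68.08 = 0, a quadratic in δ.
By the quadratic formula (taking the positive root), δ = (−58 + √10444.32) / 52 ≈ 0.8500.

δ ≈ 0.8500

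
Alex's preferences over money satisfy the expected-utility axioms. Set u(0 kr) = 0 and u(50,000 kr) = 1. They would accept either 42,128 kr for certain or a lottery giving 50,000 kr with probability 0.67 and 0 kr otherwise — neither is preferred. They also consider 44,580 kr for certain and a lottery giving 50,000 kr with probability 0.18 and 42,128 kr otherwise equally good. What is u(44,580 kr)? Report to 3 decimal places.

From the first indifference, u(42,128 kr) = 0.67·u(50,000 kr) + 0.33·u(0 kr) = 0.67·1 + 0.33·0 = 0.67.
The second indifference gives u(44,580 kr) = 0.18·u(50,000 kr) + 0.82·u(42,128 kr) = 0.18·1.00 + 0.82·0.67 = 0.7294.

0.729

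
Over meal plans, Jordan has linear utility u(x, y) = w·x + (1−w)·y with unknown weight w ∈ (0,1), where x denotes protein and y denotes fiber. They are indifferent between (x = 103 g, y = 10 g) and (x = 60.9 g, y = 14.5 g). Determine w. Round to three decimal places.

Equating utilities: w·103 + (1−w)·10 = w·60.9 + (1−w)·14.5.
w·(103−60.9) = (1−w)·(14.5−10), i.e. w·42.1 = (1−w)·4.5.
The marginal rate of substitution is 4.5/42.1, so w = 4.5/(42.1+4.5) = 0.097.

w = 0.097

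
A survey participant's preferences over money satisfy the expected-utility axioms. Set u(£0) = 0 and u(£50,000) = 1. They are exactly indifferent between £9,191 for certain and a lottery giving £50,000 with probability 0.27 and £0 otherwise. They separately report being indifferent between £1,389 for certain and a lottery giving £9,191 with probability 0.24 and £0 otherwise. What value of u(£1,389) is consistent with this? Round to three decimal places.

First, u(£9,191) = 0.27·u(£50,000) + 0.73·u(£0) = 0.27.
The second indifference gives u(£1,389) = 0.24·u(£9,191) + 0.76·u(£0) = 0.24·0.27 + 0.76·0.00 = 0.0648.

0.065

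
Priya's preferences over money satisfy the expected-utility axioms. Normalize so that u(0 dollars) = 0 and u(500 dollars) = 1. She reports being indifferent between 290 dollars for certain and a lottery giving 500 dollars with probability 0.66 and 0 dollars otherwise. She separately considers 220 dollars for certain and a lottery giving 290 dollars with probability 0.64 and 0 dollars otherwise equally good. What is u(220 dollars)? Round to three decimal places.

From the first indifference, u(290 dollars) = 0.66·u(500 dollars) + 0.34·u(0 dollars) = 0.66·1 + 0.34·0 = 0.66.
Then u(220 dollars) = 0.64·u(290 dollars) + 0.36·u(0 dollars) = 0.64·0.66 + 0.36·0.00 = 0.4224.

0.422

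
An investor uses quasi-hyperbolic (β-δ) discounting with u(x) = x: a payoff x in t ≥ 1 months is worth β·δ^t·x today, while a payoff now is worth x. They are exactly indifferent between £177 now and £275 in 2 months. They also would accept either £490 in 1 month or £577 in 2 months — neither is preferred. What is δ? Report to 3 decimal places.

From the later pair, β·δ^1·490 = β·δ^2·577; dividing through, δ = 490/577 = 0.84922.

δ ≈ 0.849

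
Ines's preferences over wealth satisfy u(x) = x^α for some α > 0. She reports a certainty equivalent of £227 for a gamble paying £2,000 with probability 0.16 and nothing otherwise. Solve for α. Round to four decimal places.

α ≈ 0.8422

The lottery's expected utility is 0.16·u(2000) + 0.84·u(0) = 0.16·2000^α (since u(0) = 0 for α > 0).
Indifference: 227^α = 0.16·2000^α, so (227/2000)^α = 0.16.
Take logs: α = ln 0.16 / ln(227/2000) ≈ 0.842197.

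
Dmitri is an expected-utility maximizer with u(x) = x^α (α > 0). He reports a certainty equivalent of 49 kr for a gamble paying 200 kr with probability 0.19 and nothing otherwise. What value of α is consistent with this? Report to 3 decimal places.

α ≈ 1.181

Since u(0) = 0, the lottery's EU is 0.19·200^α.
Indifference: 49^α = 0.19·200^α, so (49/200)^α = 0.19.
Taking logs: α·ln(49/200) = ln(0.19), so α = -1.660731 / -1.406497 ≈ 1.181.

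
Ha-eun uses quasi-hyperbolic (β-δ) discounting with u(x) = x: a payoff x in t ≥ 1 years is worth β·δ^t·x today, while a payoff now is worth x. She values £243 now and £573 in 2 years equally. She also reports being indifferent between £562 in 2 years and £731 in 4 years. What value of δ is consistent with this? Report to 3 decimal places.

Both payoffs in the second observation are in the future, so β drops out: δ^2·562 = δ^4·731 ⇒ δ^2 = 562/731 = 0.76881, so δ = 0.87682.

δ ≈ 0.877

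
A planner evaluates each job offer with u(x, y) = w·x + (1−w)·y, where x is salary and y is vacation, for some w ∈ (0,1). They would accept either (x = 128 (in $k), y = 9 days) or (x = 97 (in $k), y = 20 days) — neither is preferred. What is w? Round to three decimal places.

w = 0.262

Equating utilities: w·128 + (1−w)·9 = w·97 + (1−w)·20.
w·(128−97) = (1−w)·(20−9), i.e. w·31 = (1−w)·11.
So w/(1−w) = 11/31 = 0.3548, giving w = 11/(31+11) = 0.262.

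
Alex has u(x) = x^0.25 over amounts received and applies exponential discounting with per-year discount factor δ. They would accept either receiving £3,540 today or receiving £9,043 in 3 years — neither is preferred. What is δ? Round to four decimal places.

δ ≈ 0.9248

Equating discounted utilities: u(3540) = δ^3·u(9043) ⇒ δ^3 = u(3540)/u(9043).
Since u(x) = x^0.25, δ^3 = (3540/9043)^0.25 = 0.39146^0.25 = 0.79099.
Hence δ = (0.79099)^(1/3) = 0.924821.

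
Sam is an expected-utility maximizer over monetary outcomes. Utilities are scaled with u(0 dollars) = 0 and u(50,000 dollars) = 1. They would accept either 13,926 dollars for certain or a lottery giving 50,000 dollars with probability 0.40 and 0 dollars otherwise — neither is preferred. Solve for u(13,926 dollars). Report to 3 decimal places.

u(13,926 dollars) equals the lottery's expected utility: 0.40·1 + 0.60·0 = 0.40.

0.400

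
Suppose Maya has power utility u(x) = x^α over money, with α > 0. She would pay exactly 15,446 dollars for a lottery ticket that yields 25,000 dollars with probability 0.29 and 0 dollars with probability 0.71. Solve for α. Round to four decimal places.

α ≈ 2.5707

EU(lottery) = 0.29·25000^α + 0.71·0 = 0.29·25000^α.
Setting u(15446) equal to that: 15446^α = 0.29·25000^α ⇒ (15446/25000)^α = 0.29.
Taking logs: α·ln(15446/25000) = ln(0.29), so α = -1.2378744 / -0.4815258 ≈ 2.5707.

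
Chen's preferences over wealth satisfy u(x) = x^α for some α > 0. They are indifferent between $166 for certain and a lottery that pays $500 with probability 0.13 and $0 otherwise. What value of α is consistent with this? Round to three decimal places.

α ≈ 1.850

EU(lottery) = 0.13·500^α + 0.87·0 = 0.13·500^α.
Equating: 166^α = 0.13·500^α, i.e. 0.3320^α = 0.13.
Taking logs: α·ln(166/500) = ln(0.13), so α = -2.040221 / -1.102620 ≈ 1.850.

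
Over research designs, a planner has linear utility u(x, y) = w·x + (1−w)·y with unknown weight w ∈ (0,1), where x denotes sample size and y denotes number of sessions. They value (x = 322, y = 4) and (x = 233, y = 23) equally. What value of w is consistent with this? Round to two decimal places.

u(322,4) = u(233,23) means w·322 + (1−w)·4 = w·233 + (1−w)·23.
w·(322−233) = (1−w)·(23−4), i.e. w·89 = (1−w)·19.
So w/(1−w) = 19/89 = 0.2135, giving w = 19/(89+19) = 0.18.

w = 0.18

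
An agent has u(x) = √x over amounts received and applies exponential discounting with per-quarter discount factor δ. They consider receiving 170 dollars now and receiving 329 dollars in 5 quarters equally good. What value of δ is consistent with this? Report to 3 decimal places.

Indifference means u(170) = δ^5 · u(329), so δ^5 = u(170)/u(329).
Since u(x) = √x, δ^5 = √(170/329) = 0.71883.
Taking the 5th root: δ = 0.71883^(1/5) ≈ 0.936.

δ ≈ 0.936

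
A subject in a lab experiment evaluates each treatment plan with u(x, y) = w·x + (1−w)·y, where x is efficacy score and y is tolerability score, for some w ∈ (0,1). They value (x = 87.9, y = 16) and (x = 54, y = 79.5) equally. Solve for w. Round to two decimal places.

u(87.9,16) = u(54,79.5) means w·87.9 + (1−w)·16 = w·54 + (1−w)·79.5.
Collecting terms: w·33.9 = (1−w)·63.5.
The marginal rate of substitution is 63.5/33.9, so w = 63.5/(33.9+63.5) = 0.65.

w = 0.65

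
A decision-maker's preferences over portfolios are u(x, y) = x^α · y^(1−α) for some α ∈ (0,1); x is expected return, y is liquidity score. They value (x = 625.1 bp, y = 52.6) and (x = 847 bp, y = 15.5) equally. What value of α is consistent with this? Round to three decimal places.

α ≈ 0.801

The Cobb–Douglas utilities coincide, so 625.1^α·52.6^(1−α) = 847^α·15.5^(1−α).
Taking logs: α·ln 625.1 + (1−α)·ln 52.6 = α·ln 847 + (1−α)·ln 15.5, i.e. α·-0.303789 = (1−α)·-1.221876.
Thus α·(-1.525665) = -1.221876, so α = -1.221876/-1.525665 ≈ 0.801.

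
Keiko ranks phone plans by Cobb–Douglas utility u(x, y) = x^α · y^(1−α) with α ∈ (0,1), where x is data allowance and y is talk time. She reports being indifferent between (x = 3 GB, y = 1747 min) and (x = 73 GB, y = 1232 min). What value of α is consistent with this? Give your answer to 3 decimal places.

Indifference: 3^α · 1747^(1−α) = 73^α · 1232^(1−α).
(3/73)^α = (1232/1747)^(1−α); take logs: α·ln(3/73) = (1−α)·ln(1232/1747), i.e. α·-3.191847 = (1−α)·-0.349261.
So α/(1−α) = (-0.349261)/(-3.191847) = 0.109423, and α = 0.109423/1.109423 ≈ 0.099.

α ≈ 0.099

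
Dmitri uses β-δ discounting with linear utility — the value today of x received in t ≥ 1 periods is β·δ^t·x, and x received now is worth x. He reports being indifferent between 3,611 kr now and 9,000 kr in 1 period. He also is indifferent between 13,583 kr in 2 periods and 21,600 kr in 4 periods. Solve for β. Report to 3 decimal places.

The second indifference involves only future payoffs, so β cancels: β·δ^2·13583 = β·δ^4·21600, giving δ^2 = 13583/21600 = 0.62884, so δ = 0.79300.
The first indifference: 3611 = β·δ·9000, so β = 3611/(δ·9000) = 3611/(0.79300·9000) ≈ 0.506.

β ≈ 0.506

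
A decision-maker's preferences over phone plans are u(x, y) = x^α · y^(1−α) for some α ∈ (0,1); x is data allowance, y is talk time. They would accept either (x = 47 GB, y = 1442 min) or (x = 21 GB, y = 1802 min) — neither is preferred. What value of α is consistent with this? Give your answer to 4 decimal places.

α ≈ 0.2167

The Cobb–Douglas utilities coincide, so 47^α·1442^(1−α) = 21^α·1802^(1−α).
Taking logs: α·ln 47 + (1−α)·ln 1442 = α·ln 21 + (1−α)·ln 1802, i.e. α·0.8056252 = (1−α)·0.2228661.
Thus α·(1.0284913) = 0.2228661, so α = 0.2228661/1.0284913 ≈ 0.2167.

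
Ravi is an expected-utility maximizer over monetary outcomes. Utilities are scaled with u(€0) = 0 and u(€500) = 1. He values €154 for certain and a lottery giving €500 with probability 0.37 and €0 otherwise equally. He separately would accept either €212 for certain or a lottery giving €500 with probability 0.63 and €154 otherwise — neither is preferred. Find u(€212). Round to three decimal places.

0.767

The first gamble pins u(€154): it must equal 0.37·1 + 0.63·0 = 0.37.
Chaining: u(€212) = 0.63·1.00 + 0.37·0.37 = 0.7669.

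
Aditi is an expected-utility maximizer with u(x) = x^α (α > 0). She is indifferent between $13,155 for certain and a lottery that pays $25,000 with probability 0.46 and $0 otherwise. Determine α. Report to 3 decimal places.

α ≈ 1.209

Since u(0) = 0, the lottery's EU is 0.46·25000^α.
Setting u(13155) equal to that: 13155^α = 0.46·25000^α ⇒ (13155/25000)^α = 0.46.
α = ln(0.46) / ln(13155/25000) = -0.776529/-0.642074 ≈ 1.209.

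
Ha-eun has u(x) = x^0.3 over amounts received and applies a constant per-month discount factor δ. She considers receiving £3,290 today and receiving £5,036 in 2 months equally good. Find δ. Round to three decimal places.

Equating discounted utilities: u(3290) = δ^2·u(5036) ⇒ δ^2 = u(3290)/u(5036).
With u(x) = x^0.3: δ^2 = 3290^0.3/5036^0.3 = (3290/5036)^0.3 = 0.88010.
Taking the square root: δ = 0.88010^(1/2) ≈ 0.938.

δ ≈ 0.938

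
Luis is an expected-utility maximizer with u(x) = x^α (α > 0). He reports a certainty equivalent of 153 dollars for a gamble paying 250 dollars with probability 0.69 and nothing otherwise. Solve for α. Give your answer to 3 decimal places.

The lottery's expected utility is 0.69·u(250) + 0.31·u(0) = 0.69·250^α (since u(0) = 0 for α > 0).
Equating: 153^α = 0.69·250^α, i.e. 0.6120^α = 0.69.
Take logs: α = ln 0.69 / ln(153/250) ≈ 0.75570.

α ≈ 0.756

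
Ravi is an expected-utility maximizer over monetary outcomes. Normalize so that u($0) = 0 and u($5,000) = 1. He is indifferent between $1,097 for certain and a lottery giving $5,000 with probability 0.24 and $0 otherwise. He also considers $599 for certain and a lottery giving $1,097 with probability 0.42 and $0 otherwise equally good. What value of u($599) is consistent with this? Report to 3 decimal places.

0.101

From the first indifference, u($1,097) = 0.24·u($5,000) + 0.76·u($0) = 0.24·1 + 0.76·0 = 0.24.
Chaining: u($599) = 0.42·0.24 + 0.58·0.00 = 0.1008.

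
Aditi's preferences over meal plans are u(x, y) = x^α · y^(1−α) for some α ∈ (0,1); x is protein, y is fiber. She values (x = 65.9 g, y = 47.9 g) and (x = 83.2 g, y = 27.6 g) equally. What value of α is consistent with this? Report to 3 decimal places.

α ≈ 0.703

Indifference: 65.9^α · 47.9^(1−α) = 83.2^α · 27.6^(1−α).
(65.9/83.2)^α = (27.6/47.9)^(1−α); take logs: α·ln(65.9/83.2) = (1−α)·ln(27.6/47.9), i.e. α·-0.233109 = (1−α)·-0.551300.
So α/(1−α) = (-0.551300)/(-0.233109) = 2.364988, and α = 2.364988/3.364988 ≈ 0.703.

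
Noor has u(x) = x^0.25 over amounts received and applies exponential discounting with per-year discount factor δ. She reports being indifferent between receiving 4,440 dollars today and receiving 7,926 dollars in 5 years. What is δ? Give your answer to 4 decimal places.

δ ≈ 0.9714

Equating discounted utilities: u(4440) = δ^5·u(7926) ⇒ δ^5 = u(4440)/u(7926).
Since u(x) = x^0.25, δ^5 = (4440/7926)^0.25 = 0.56018^0.25 = 0.86513.
Taking the 5th root: δ = 0.86513^(1/5) ≈ 0.9714.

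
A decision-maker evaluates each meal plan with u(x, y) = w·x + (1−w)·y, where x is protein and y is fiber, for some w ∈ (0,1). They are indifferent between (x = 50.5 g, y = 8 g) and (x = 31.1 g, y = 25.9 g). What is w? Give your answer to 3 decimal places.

w = 0.480

Indifference: w·50.5 + (1−w)·8 = w·31.1 + (1−w)·25.9.
w·(50.5−31.1) = (1−w)·(25.9−8), i.e. w·19.4 = (1−w)·17.9.
So w/(1−w) = 17.9/19.4 = 0.9227, giving w = 17.9/(19.4+17.9) = 0.480.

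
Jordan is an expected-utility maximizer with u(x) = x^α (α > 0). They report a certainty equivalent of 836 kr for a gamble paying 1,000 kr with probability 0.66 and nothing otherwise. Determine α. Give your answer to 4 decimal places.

Since u(0) = 0, the lottery's EU is 0.66·1000^α.
Setting u(836) equal to that: 836^α = 0.66·1000^α ⇒ (836/1000)^α = 0.66.
Taking logs: α·ln(836/1000) = ln(0.66), so α = -0.4155154 / -0.1791267 ≈ 2.3197.

α ≈ 2.3197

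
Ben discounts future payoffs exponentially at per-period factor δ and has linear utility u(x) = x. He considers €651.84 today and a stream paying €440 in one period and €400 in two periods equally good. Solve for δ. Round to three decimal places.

Present value of the stream is 440·δ + 400·δ². Indifference gives 440δ + 400δ² = 651.84.
So 400δ² + 440δ − 651.84 = 0.
The positive root is δ = [−440 + √(440² + 4·400·651.84)] / (2·400) = (−440 + 1112.000)/800 ≈ 0.840.

δ ≈ 0.840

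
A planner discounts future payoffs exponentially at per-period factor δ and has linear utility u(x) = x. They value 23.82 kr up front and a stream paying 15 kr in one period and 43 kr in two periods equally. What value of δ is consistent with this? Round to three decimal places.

δ ≈ 0.590

The stream is worth 15δ + 43δ² today, so 15δ + 43δ² = 23.82.
That is, 43δ² + 15δ − 23.82 = 0, a quadratic in δ.
δ = (−15 + √(15² + 4·43·23.82)) / (2·43) = (−15 + √4322.04) / 86 ≈ 0.590.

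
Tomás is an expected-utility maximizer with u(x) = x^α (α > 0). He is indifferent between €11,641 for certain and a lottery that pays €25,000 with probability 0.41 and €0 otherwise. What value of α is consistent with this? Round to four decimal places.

The lottery's expected utility is 0.41·u(25000) + 0.59·u(0) = 0.41·25000^α (since u(0) = 0 for α > 0).
Setting u(11641) equal to that: 11641^α = 0.41·25000^α ⇒ (11641/25000)^α = 0.41.
α = ln(0.41) / ln(11641/25000) = -0.8915981/-0.7643425 ≈ 1.1665.

α ≈ 1.1665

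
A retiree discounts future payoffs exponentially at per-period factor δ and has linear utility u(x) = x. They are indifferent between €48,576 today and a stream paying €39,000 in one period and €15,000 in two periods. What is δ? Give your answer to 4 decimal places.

The stream is worth 39000δ + 15000δ² today, so 39000δ + 15000δ² = 48576.
Rearranged: 15000δ² + 39000δ − 48576 = 0.
The positive root is δ = [−39000 + √(39000² + 4·15000·48576)] / (2·15000) = (−39000 + 66600.000)/30000 ≈ 0.9200.

δ ≈ 0.9200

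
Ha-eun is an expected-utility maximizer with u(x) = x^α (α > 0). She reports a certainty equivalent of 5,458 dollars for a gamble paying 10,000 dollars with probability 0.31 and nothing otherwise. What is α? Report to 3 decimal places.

Since u(0) = 0, the lottery's EU is 0.31·10000^α.
Indifference: 5458^α = 0.31·10000^α, so (5458/10000)^α = 0.31.
α = ln(0.31) / ln(5458/10000) = -1.171183/-0.605503 ≈ 1.934.

α ≈ 1.934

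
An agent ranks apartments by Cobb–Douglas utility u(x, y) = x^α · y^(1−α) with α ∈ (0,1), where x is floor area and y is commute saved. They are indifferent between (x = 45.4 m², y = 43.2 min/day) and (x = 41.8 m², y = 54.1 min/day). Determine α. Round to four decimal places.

Set the two utilities equal: 45.4^α·43.2^(1−α) = 41.8^α·54.1^(1−α).
Taking logs: α·ln 45.4 + (1−α)·ln 43.2 = α·ln 41.8 + (1−α)·ln 54.1, i.e. α·0.0826158 = (1−α)·0.2249937.
So α/(1−α) = (0.2249937)/(0.0826158) = 2.7233737, and α = 2.7233737/3.7233737 ≈ 0.7314.

α ≈ 0.7314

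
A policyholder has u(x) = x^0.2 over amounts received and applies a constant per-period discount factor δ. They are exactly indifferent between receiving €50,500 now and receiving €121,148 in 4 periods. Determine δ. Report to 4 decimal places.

Equating discounted utilities: u(50500) = δ^4·u(121148) ⇒ δ^4 = u(50500)/u(121148).
With u(x) = x^0.2: δ^4 = 50500^0.2/121148^0.2 = (50500/121148)^0.2 = 0.83945.
Hence δ = (0.83945)^(1/4) = 0.957191.

δ ≈ 0.9572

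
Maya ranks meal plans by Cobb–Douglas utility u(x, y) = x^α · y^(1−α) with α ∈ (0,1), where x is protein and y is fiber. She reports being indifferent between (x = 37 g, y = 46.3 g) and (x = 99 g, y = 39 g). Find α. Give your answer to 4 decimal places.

Set the two utilities equal: 37^α·46.3^(1−α) = 99^α·39^(1−α).
Taking logs: α·ln 37 + (1−α)·ln 46.3 = α·ln 99 + (1−α)·ln 39, i.e. α·-0.9842019 = (1−α)·-0.1715803.
So α/(1−α) = (-0.1715803)/(-0.9842019) = 0.1743345, and α = 0.1743345/1.1743345 ≈ 0.1485.

α ≈ 0.1485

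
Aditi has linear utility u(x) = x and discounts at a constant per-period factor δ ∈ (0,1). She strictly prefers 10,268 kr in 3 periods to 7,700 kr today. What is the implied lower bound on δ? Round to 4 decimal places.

The preference means 7700 < δ^3·10268.
Hence δ^3 > 7700/10268 = 0.74990, and x ↦ x^(1/3) is increasing on (0,∞).
δ > 0.74990^(1/3) = 0.9085.

δ > 0.9085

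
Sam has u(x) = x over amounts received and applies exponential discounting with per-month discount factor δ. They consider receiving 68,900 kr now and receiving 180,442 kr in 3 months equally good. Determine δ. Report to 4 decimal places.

Equating discounted utilities: u(68900) = δ^3·u(180442) ⇒ δ^3 = u(68900)/u(180442).
With u(x) = x: δ^3 = 68900/180442 = 0.38184.
So δ = 0.38184^(1/3) ≈ 0.7255.

δ ≈ 0.7255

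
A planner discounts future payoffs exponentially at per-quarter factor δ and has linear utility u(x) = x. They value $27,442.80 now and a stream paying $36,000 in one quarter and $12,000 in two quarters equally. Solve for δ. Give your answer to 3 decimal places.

Equating present values: 27442.80 = 36000δ + 12000δ².
So 12000δ² + 36000δ − 27442.80 = 0.
δ = (−36000 + √(36000² + 4·12000·27442.80)) / (2·12000) = (−36000 + √2613254400.00) / 24000 ≈ 0.630.

δ ≈ 0.630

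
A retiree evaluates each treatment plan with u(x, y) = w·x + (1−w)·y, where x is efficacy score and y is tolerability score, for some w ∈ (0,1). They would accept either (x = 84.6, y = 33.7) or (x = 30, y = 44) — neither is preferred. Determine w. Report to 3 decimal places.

u(84.6,33.7) = u(30,44) means w·84.6 + (1−w)·33.7 = w·30 + (1−w)·44.
w·(84.6−30) = (1−w)·(44−33.7), i.e. w·54.6 = (1−w)·10.3.
The marginal rate of substitution is 10.3/54.6, so w = 10.3/(54.6+10.3) = 0.159.

w = 0.159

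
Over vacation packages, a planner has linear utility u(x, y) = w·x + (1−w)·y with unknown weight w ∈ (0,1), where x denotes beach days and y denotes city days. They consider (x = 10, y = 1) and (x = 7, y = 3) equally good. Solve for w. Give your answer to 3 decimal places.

w = 0.400

u(10,1) = u(7,3) means w·10 + (1−w)·1 = w·7 + (1−w)·3.
w·(10−7) = (1−w)·(3−1), i.e. w·3 = (1−w)·2.
Hence w = 2/(3+2) = 2/5 = 0.400.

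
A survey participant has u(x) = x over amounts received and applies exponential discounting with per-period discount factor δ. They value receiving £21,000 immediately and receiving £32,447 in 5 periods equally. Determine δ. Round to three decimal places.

δ ≈ 0.917

The payoff in 5 periods is discounted by δ^5, so u(21000) = δ^5·u(32447) and δ^5 = u(21000)/u(32447).
With u(x) = x: δ^5 = 21000/32447 = 0.64721.
Hence δ = (0.64721)^(1/5) = 0.91666.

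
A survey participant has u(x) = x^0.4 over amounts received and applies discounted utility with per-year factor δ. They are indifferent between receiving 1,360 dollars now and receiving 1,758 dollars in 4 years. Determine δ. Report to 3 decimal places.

δ ≈ 0.975

The payoff in 4 years is discounted by δ^4, so u(1360) = δ^4·u(1758) and δ^4 = u(1360)/u(1758).
Since u(x) = x^0.4, δ^4 = (1360/1758)^0.4 = 0.77361^0.4 = 0.90242.
Taking the 4th root: δ = 0.90242^(1/4) ≈ 0.975.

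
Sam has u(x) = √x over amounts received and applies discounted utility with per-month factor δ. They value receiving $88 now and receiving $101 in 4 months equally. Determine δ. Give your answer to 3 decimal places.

Indifference means u(88) = δ^4 · u(101), so δ^4 = u(88)/u(101).
Since u(x) = √x, δ^4 = √(88/101) = 0.93343.
Taking the 4th root: δ = 0.93343^(1/4) ≈ 0.983.

δ ≈ 0.983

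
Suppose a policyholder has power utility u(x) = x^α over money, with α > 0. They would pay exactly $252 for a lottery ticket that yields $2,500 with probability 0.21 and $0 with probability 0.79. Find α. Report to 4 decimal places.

α ≈ 0.6801

EU(lottery) = 0.21·2500^α + 0.79·0 = 0.21·2500^α.
Equating: 252^α = 0.21·2500^α, i.e. 0.1008^α = 0.21.
α = ln(0.21) / ln(252/2500) = -1.5606477/-2.2946169 ≈ 0.6801.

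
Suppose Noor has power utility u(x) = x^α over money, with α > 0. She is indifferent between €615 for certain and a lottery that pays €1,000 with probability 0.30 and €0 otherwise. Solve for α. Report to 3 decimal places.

The lottery's expected utility is 0.30·u(1000) + 0.70·u(0) = 0.30·1000^α (since u(0) = 0 for α > 0).
Indifference: 615^α = 0.30·1000^α, so (615/1000)^α = 0.30.
Take logs: α = ln 0.30 / ln(615/1000) ≈ 2.47663.

α ≈ 2.477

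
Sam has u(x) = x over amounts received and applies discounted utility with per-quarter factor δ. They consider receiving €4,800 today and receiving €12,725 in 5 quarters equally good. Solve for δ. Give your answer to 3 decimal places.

δ ≈ 0.823

Equating discounted utilities: u(4800) = δ^5·u(12725) ⇒ δ^5 = u(4800)/u(12725).
With u(x) = x: δ^5 = 4800/12725 = 0.37721.
Hence δ = (0.37721)^(1/5) = 0.82284.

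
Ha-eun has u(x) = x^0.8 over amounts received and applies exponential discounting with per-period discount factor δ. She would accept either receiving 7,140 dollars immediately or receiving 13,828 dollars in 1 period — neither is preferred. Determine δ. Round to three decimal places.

Indifference means u(7140) = δ · u(13828), so δ = u(7140)/u(13828).
With u(x) = x^0.8: δ = 7140^0.8/13828^0.8 = (7140/13828)^0.8 = 0.58932.

δ ≈ 0.589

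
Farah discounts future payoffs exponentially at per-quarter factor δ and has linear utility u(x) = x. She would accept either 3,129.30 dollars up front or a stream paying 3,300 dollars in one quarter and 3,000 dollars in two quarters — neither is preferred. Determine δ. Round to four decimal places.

Equating present values: 3129.30 = 3300δ + 3000δ².
Rearranged: 3000δ² + 3300δ − 3129.30 = 0.
By the quadratic formula (taking the positive root), δ = (−3300 + √48441600.00) / 6000 ≈ 0.6100.

δ ≈ 0.6100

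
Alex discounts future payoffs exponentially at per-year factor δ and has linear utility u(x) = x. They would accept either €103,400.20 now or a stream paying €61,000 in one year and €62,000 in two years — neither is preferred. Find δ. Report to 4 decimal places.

δ ≈ 0.8900

The stream is worth 61000δ + 62000δ² today, so 61000δ + 62000δ² = 103400.20.
That is, 62000δ² + 61000δ − 103400.20 = 0, a quadratic in δ.
The positive root is δ = [−61000 + √(61000² + 4·62000·103400.20)] / (2·62000) = (−61000 + 171360.000)/124000 ≈ 0.8900.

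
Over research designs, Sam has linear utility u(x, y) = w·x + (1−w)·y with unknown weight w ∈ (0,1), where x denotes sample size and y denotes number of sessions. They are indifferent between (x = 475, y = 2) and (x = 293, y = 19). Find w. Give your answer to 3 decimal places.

w = 0.085

Equating utilities: w·475 + (1−w)·2 = w·293 + (1−w)·19.
Rearranging, 182·w − 17·(1−w) = 0.
The marginal rate of substitution is 17/182, so w = 17/(182+17) = 0.085.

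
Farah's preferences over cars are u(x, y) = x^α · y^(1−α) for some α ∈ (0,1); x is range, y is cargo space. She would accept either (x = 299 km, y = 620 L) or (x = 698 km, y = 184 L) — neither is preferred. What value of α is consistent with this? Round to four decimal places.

α ≈ 0.5890

Indifference: 299^α · 620^(1−α) = 698^α · 184^(1−α).
(299/698)^α = (184/620)^(1−α); take logs: α·ln(299/698) = (1−α)·ln(184/620), i.e. α·-0.8477755 = (1−α)·-1.2147837.
With A = -0.8477755 and B = -1.2147837: α·A = (1−α)·B, so α = B/(A+B) = -1.2147837/-2.0625592 ≈ 0.5890.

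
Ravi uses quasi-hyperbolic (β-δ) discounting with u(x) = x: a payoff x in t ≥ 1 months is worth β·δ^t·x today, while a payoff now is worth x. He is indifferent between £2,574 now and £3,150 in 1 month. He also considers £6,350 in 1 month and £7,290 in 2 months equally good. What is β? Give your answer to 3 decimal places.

From the later pair, β·δ^1·6350 = β·δ^2·7290; dividing through, δ = 6350/7290 = 0.87106.
Substituting δ into 2574 = β·δ·3150: β = 2574/(2743.827) ≈ 0.938.

β ≈ 0.938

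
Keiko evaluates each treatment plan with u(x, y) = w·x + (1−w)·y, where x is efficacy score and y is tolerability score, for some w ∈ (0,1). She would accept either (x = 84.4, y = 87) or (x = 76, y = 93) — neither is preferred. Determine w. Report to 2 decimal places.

w = 0.42

u(84.4,87) = u(76,93) means w·84.4 + (1−w)·87 = w·76 + (1−w)·93.
w·(84.4−76) = (1−w)·(93−87), i.e. w·8.4 = (1−w)·6.
So w/(1−w) = 6/8.4 = 0.7143, giving w = 6/(8.4+6) = 0.42.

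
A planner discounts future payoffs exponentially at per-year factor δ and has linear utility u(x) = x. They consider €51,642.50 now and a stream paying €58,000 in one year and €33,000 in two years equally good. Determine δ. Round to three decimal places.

δ ≈ 0.650

Equating present values: 51642.50 = 58000δ + 33000δ².
Rearranged: 33000δ² + 58000δ − 51642.50 = 0.
By the quadratic formula (taking the positive root), δ = (−58000 + √10180810000.00) / 66000 ≈ 0.650.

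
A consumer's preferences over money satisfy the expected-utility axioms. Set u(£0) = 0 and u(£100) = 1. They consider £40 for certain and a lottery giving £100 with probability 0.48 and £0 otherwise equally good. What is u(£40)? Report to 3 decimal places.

0.480

u(£40) equals the lottery's expected utility: 0.48·1 + 0.52·0 = 0.48.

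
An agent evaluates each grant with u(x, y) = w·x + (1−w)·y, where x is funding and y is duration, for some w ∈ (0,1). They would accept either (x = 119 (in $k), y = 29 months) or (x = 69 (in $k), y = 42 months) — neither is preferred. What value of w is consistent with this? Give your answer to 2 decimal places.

Indifference: w·119 + (1−w)·29 = w·69 + (1−w)·42.
Collecting terms: w·50 = (1−w)·13.
The marginal rate of substitution is 13/50, so w = 13/(50+13) = 0.21.

w = 0.21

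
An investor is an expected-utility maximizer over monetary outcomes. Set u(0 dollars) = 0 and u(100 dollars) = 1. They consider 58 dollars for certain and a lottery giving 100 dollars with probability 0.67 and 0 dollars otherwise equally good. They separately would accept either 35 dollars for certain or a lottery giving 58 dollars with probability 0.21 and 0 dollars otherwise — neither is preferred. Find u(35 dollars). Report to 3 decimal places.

0.141

From the first indifference, u(58 dollars) = 0.67·u(100 dollars) + 0.33·u(0 dollars) = 0.67·1 + 0.33·0 = 0.67.
Then u(35 dollars) = 0.21·u(58 dollars) + 0.79·u(0 dollars) = 0.21·0.67 + 0.79·0.00 = 0.1407.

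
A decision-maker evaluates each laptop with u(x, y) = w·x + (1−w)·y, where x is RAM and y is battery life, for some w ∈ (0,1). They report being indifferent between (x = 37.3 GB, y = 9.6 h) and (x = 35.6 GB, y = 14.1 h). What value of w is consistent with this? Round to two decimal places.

w = 0.73

Indifference: w·37.3 + (1−w)·9.6 = w·35.6 + (1−w)·14.1.
w·(37.3−35.6) = (1−w)·(14.1−9.6), i.e. w·1.7 = (1−w)·4.5.
The marginal rate of substitution is 4.5/1.7, so w = 4.5/(1.7+4.5) = 0.73.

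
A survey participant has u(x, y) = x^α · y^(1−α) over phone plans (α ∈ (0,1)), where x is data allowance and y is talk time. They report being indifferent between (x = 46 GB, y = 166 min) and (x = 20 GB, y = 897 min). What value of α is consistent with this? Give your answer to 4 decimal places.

α ≈ 0.6695

The Cobb–Douglas utilities coincide, so 46^α·166^(1−α) = 20^α·897^(1−α).
Taking logs: α·ln 46 + (1−α)·ln 166 = α·ln 20 + (1−α)·ln 897, i.e. α·0.8329091 = (1−α)·1.6870681.
So α/(1−α) = (1.6870681)/(0.8329091) = 2.0255129, and α = 2.0255129/3.0255129 ≈ 0.6695.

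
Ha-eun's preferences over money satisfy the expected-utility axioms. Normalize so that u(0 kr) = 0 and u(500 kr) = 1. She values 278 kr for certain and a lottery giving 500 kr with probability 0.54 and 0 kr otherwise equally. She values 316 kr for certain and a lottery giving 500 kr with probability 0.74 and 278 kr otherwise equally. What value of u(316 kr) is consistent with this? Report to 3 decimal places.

The first gamble pins u(278 kr): it must equal 0.54·1 + 0.46·0 = 0.54.
Chaining: u(316 kr) = 0.74·1.00 + 0.26·0.54 = 0.8804.

0.880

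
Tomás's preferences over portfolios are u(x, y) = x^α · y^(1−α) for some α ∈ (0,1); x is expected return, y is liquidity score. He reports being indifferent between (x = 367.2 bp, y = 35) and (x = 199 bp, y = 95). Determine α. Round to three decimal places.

Set the two utilities equal: 367.2^α·35^(1−α) = 199^α·95^(1−α).
(367.2/199)^α = (95/35)^(1−α); take logs: α·ln(367.2/199) = (1−α)·ln(95/35), i.e. α·0.612602 = (1−α)·0.998529.
With A = 0.612602 and B = 0.998529: α·A = (1−α)·B, so α = B/(A+B) = 0.998529/1.611131 ≈ 0.620.

α ≈ 0.620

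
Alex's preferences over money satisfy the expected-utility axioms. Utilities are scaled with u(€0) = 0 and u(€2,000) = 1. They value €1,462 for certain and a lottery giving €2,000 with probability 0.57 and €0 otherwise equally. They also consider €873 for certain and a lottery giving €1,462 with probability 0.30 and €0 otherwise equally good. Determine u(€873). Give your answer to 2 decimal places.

0.17

The first gamble pins u(€1,462): it must equal 0.57·1 + 0.43·0 = 0.57.
Chaining: u(€873) = 0.30·0.57 + 0.70·0.00 = 0.1710.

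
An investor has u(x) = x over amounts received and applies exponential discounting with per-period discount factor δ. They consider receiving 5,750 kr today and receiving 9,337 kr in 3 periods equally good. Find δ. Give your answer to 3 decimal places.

Indifference means u(5750) = δ^3 · u(9337), so δ^3 = u(5750)/u(9337).
With u(x) = x: δ^3 = 5750/9337 = 0.61583.
Taking the cube root: δ = 0.61583^(1/3) ≈ 0.851.

δ ≈ 0.851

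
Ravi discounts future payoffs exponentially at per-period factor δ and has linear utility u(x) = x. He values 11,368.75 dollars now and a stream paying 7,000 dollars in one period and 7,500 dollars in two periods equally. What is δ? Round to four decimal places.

Equating present values: 11368.75 = 7000δ + 7500δ².
That is, 7500δ² + 7000δ − 11368.75 = 0, a quadratic in δ.
δ = (−7000 + √(7000² + 4·7500·11368.75)) / (2·7500) = (−7000 + √390062500.00) / 15000 ≈ 0.8500.

δ ≈ 0.8500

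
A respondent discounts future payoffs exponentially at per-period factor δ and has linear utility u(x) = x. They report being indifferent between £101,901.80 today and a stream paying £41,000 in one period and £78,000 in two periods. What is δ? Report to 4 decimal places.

Present value of the stream is 41000·δ + 78000·δ². Indifference gives 41000δ + 78000δ² = 101901.80.
Rearranged: 78000δ² + 41000δ − 101901.80 = 0.
The positive root is δ = [−41000 + √(41000² + 4·78000·101901.80)] / (2·78000) = (−41000 + 182960.000)/156000 ≈ 0.9100.

δ ≈ 0.9100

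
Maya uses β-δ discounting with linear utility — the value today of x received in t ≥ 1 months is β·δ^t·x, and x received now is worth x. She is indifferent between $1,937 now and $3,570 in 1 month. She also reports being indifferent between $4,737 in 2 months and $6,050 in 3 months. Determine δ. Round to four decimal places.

From the later pair, β·δ^2·4737 = β·δ^3·6050; dividing through, δ = 4737/6050 = 0.78298.

δ ≈ 0.7830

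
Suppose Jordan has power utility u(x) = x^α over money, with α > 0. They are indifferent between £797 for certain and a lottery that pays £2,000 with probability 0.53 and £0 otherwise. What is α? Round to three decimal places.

α ≈ 0.690

Since u(0) = 0, the lottery's EU is 0.53·2000^α.
Equating: 797^α = 0.53·2000^α, i.e. 0.3985^α = 0.53.
Taking logs: α·ln(797/2000) = ln(0.53), so α = -0.634878 / -0.920048 ≈ 0.690.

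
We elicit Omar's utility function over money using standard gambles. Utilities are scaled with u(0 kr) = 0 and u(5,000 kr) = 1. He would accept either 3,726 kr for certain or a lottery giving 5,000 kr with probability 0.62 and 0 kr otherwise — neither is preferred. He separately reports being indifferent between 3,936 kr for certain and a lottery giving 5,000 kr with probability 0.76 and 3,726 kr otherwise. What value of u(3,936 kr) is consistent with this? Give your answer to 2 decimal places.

0.91

The first gamble pins u(3,726 kr): it must equal 0.62·1 + 0.38·0 = 0.62.
The second indifference gives u(3,936 kr) = 0.76·u(5,000 kr) + 0.24·u(3,726 kr) = 0.76·1.00 + 0.24·0.62 = 0.9088.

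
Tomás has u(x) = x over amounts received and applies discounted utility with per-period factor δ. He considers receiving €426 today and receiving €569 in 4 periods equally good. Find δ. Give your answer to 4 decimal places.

Indifference means u(426) = δ^4 · u(569), so δ^4 = u(426)/u(569).
With u(x) = x: δ^4 = 426/569 = 0.74868.
Taking the 4th root: δ = 0.74868^(1/4) ≈ 0.9302.

δ ≈ 0.9302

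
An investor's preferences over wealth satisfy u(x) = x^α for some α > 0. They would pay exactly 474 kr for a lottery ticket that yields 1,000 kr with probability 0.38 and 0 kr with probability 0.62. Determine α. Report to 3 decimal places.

Since u(0) = 0, the lottery's EU is 0.38·1000^α.
Indifference: 474^α = 0.38·1000^α, so (474/1000)^α = 0.38.
Taking logs: α·ln(474/1000) = ln(0.38), so α = -0.967584 / -0.746548 ≈ 1.296.

α ≈ 1.296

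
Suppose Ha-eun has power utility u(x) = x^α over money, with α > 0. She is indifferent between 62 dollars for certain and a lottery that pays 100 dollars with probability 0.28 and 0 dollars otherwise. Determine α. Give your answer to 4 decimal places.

EU(lottery) = 0.28·100^α + 0.72·0 = 0.28·100^α.
Indifference: 62^α = 0.28·100^α, so (62/100)^α = 0.28.
Take logs: α = ln 0.28 / ln(62/100) ≈ 2.662909.

α ≈ 2.6629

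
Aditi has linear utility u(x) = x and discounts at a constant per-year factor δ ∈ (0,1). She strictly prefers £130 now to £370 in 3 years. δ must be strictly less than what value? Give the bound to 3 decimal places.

Comparing present values: 130 > δ^3·370.
So δ^3 < 130/370 = 0.35135; taking the cube root of both positive sides preserves the inequality.
δ < (130/370)^(1/3) ≈ 0.706.

δ < 0.706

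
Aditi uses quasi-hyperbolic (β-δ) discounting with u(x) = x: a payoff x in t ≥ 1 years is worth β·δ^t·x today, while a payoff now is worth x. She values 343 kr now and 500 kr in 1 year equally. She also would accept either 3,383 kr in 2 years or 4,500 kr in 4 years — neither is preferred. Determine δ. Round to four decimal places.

δ ≈ 0.8671

The second indifference involves only future payoffs, so β cancels: β·δ^2·3383 = β·δ^4·4500, giving δ^2 = 3383/4500 = 0.75178, so δ = 0.86705.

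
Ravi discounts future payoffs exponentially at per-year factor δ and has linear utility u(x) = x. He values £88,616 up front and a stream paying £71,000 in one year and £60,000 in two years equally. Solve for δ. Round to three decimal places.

δ ≈ 0.760

Equating present values: 88616 = 71000δ + 60000δ².
That is, 60000δ² + 71000δ − 88616 = 0, a quadratic in δ.
By the quadratic formula (taking the positive root), δ = (−71000 + √26308840000.00) / 120000 ≈ 0.760.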